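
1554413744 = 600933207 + 953480537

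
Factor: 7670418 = 2^1*3^1* 7^1*181^1*1009^1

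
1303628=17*76684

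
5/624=5/624 = 0.01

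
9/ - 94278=-1 + 31423/31426=- 0.00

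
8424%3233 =1958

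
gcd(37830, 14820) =390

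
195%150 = 45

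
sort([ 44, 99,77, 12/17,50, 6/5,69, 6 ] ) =[ 12/17, 6/5, 6, 44,50, 69, 77, 99] 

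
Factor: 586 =2^1*293^1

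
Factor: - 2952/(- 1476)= 2^1  =  2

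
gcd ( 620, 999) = 1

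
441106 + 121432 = 562538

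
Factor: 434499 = 3^1*13^2*857^1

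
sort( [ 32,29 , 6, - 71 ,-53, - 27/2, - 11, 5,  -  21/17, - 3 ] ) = [-71, - 53, - 27/2, - 11, - 3,-21/17 , 5,6,29,32 ]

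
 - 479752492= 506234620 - 985987112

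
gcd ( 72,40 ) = 8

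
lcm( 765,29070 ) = 29070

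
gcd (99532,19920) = 4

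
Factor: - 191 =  - 191^1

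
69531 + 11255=80786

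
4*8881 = 35524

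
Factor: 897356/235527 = 2^2 * 3^( - 1 )*263^1 *853^1*78509^ ( - 1) 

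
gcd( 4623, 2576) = 23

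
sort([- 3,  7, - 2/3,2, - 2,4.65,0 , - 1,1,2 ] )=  [ - 3, - 2, - 1, - 2/3, 0, 1,2, 2,4.65, 7]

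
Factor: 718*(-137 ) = -98366 = - 2^1*137^1  *  359^1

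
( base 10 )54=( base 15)39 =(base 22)2a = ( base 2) 110110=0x36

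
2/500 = 1/250 = 0.00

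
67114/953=67114/953  =  70.42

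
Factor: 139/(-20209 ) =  - 7^( - 1) * 139^1*2887^( - 1 )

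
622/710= 311/355  =  0.88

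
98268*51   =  5011668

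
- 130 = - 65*2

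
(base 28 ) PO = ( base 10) 724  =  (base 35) KO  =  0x2d4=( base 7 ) 2053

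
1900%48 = 28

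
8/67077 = 8/67077=0.00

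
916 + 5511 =6427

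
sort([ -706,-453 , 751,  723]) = [ - 706, - 453, 723, 751] 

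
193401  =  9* 21489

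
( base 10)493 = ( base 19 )16I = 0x1ed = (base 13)2bc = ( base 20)14D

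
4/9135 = 4/9135 = 0.00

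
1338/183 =7+19/61 = 7.31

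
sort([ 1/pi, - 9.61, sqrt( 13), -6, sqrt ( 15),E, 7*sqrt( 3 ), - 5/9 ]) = [  -  9.61, - 6, - 5/9, 1/pi, E,sqrt( 13),sqrt(15),7 *sqrt( 3 ) ]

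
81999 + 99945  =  181944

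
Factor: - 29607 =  - 3^1*71^1*139^1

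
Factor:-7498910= -2^1*5^1*749891^1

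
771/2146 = 771/2146 = 0.36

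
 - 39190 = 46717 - 85907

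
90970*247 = 22469590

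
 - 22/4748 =-1 + 2363/2374=- 0.00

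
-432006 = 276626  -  708632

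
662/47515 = 662/47515 = 0.01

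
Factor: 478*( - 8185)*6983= - 27320498690=- 2^1 * 5^1* 239^1*1637^1*6983^1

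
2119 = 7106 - 4987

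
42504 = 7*6072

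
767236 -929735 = -162499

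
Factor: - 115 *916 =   -  2^2*5^1*23^1*229^1 = - 105340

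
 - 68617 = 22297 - 90914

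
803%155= 28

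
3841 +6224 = 10065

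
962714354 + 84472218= 1047186572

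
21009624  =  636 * 33034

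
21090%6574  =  1368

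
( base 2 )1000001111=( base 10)527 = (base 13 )317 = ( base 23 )ml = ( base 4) 20033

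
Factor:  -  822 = -2^1*3^1 * 137^1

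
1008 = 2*504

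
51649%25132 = 1385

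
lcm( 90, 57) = 1710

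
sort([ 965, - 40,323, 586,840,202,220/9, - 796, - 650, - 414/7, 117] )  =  [ - 796, - 650, - 414/7, - 40,220/9, 117,202,323,586 , 840,965] 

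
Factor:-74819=-23^1*3253^1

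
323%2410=323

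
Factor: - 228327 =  - 3^1*11^2*17^1 * 37^1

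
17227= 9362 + 7865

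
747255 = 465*1607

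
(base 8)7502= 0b111101000010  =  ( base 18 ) C10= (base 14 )15D0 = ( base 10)3906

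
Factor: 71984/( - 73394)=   -  35992/36697  =  - 2^3*11^1*409^1 *36697^( - 1 )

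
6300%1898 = 606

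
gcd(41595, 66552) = 8319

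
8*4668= 37344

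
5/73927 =5/73927 =0.00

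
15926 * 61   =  971486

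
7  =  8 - 1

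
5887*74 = 435638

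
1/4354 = 1/4354 = 0.00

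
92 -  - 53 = 145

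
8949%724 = 261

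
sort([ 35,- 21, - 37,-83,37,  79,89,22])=[ - 83, - 37, - 21, 22,35,37 , 79,89] 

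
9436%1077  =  820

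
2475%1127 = 221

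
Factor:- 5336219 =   -  7^1*61^1 *12497^1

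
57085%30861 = 26224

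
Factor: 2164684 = 2^2*293^1*1847^1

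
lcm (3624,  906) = 3624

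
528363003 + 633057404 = 1161420407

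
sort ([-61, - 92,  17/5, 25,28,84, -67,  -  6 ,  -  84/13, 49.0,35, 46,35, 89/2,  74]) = [ -92 ,-67,  -  61, - 84/13, - 6,17/5,25,  28,35,35,  89/2,  46,  49.0,74 , 84]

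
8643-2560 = 6083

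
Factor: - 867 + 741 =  - 2^1*3^2*7^1 = -126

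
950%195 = 170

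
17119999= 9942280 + 7177719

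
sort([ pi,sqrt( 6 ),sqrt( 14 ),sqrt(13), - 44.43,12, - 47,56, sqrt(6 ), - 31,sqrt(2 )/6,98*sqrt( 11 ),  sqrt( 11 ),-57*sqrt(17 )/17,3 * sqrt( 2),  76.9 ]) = [  -  47, - 44.43, - 31 , - 57*sqrt(17)/17, sqrt (2 )/6, sqrt( 6 ),sqrt( 6),pi, sqrt ( 11 ),sqrt( 13),  sqrt(14 ),3*sqrt( 2 ), 12,56, 76.9,98 * sqrt(11 )]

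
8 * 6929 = 55432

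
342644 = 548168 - 205524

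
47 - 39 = 8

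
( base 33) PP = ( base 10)850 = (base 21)1JA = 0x352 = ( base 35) OA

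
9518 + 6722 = 16240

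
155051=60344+94707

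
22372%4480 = 4452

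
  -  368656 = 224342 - 592998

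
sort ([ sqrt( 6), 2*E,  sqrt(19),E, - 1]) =[ - 1, sqrt (6), E, sqrt(19), 2*E]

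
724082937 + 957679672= 1681762609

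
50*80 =4000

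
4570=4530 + 40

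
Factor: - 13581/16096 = -27/32 = -2^( - 5)*3^3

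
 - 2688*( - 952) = 2558976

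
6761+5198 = 11959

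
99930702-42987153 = 56943549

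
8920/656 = 13 + 49/82 = 13.60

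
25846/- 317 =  - 25846/317=- 81.53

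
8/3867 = 8/3867 = 0.00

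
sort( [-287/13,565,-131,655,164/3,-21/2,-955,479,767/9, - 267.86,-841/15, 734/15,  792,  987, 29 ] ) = [ - 955, - 267.86,-131,-841/15,-287/13,-21/2 , 29, 734/15 , 164/3,767/9, 479 , 565,655 , 792,987 ]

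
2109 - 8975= - 6866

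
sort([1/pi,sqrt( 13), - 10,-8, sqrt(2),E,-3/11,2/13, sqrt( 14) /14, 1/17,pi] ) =[ - 10, - 8, - 3/11, 1/17,2/13,sqrt( 14) /14, 1/pi, sqrt( 2 ), E, pi,sqrt( 13 )]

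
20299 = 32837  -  12538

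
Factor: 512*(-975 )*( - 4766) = 2^10*3^1*5^2*13^1*2383^1 =2379187200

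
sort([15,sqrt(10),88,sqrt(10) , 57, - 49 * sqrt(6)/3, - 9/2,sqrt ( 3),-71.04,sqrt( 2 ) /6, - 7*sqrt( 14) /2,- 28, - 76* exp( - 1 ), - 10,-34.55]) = [ - 71.04 , - 49 *sqrt(6) /3,-34.55, - 28, - 76*exp(-1), - 7*sqrt(14 )/2, - 10, - 9/2,sqrt(2)/6, sqrt(3),sqrt(10),sqrt(10 ),15,57,88]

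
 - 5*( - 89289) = 446445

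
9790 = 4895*2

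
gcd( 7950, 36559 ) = 1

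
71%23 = 2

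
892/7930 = 446/3965 = 0.11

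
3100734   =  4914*631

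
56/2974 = 28/1487  =  0.02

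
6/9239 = 6/9239 = 0.00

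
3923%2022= 1901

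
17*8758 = 148886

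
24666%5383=3134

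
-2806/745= - 4 + 174/745 = - 3.77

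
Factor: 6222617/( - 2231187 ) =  - 3^( - 1)*7^( - 1)*29^1*181^( - 1 )*229^1 *587^( - 1) * 937^1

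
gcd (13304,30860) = 4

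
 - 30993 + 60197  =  29204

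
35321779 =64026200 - 28704421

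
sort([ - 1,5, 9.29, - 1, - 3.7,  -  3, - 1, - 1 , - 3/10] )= [ -3.7, - 3 , - 1, - 1, - 1, - 1, - 3/10, 5,  9.29 ] 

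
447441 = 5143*87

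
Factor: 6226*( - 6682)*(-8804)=366265170128= 2^4*11^1 * 13^1*31^1*71^1*257^1*283^1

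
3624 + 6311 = 9935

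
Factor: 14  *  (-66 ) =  - 924  =  - 2^2*3^1*7^1*11^1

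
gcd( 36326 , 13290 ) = 886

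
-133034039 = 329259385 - 462293424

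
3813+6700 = 10513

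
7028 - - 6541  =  13569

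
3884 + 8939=12823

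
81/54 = 3/2 = 1.50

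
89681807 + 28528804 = 118210611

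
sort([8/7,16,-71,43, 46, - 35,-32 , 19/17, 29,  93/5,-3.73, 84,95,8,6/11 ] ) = [-71 ,-35,-32,-3.73,  6/11, 19/17,  8/7  ,  8, 16, 93/5, 29, 43, 46,  84, 95]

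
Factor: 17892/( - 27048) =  - 213/322 = -  2^( - 1)*3^1*7^( - 1)*23^( - 1)*71^1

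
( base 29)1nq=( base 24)2FM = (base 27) 22m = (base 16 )5FE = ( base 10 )1534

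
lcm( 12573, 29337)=88011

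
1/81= 1/81 = 0.01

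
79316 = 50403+28913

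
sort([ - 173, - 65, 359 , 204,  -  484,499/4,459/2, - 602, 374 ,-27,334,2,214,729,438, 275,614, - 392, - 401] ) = [ - 602, - 484, - 401, - 392, - 173, - 65, - 27 , 2,499/4 , 204 , 214,459/2,  275, 334,359, 374,438, 614,729 ]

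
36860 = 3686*10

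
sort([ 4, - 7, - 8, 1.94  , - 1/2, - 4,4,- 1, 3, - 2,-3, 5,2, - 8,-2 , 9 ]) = [ - 8, - 8,-7, -4,- 3,  -  2, - 2, - 1,-1/2, 1.94, 2 , 3,4 , 4, 5, 9]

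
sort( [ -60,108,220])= [-60,108,220]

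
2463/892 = 2+679/892 = 2.76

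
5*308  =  1540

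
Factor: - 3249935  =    -  5^1 * 13^1*49999^1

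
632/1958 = 316/979 = 0.32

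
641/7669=641/7669 = 0.08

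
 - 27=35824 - 35851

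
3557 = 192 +3365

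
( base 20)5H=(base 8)165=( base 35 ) 3c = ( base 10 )117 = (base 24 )4l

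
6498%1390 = 938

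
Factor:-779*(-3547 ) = 19^1 * 41^1 * 3547^1 = 2763113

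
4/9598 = 2/4799 = 0.00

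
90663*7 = 634641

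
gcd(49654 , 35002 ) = 814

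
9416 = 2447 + 6969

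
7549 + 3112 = 10661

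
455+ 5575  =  6030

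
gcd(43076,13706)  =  1958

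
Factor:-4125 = -3^1*5^3 * 11^1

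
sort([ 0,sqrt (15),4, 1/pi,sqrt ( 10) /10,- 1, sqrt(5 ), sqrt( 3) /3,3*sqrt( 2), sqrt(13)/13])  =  [- 1, 0,sqrt(13)/13 , sqrt(10) /10,  1/pi, sqrt(3 ) /3,sqrt(5),sqrt(15), 4, 3*sqrt(2 ) ] 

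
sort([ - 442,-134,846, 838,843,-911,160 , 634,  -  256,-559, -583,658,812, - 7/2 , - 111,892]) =[ - 911, - 583, - 559, - 442, -256,-134, - 111, - 7/2,160,634 , 658 , 812,838,843,846,892] 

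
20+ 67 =87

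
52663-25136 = 27527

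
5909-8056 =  - 2147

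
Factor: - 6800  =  -2^4*5^2*17^1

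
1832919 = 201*9119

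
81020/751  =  107+ 663/751 = 107.88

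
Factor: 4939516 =2^2*41^1*30119^1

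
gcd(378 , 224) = 14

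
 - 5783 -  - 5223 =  - 560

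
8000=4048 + 3952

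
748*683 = 510884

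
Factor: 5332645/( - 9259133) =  - 5^1*13^( - 1)*17^1*23^( - 1)*43^1*173^(  -  1) *179^( - 1)  *  1459^1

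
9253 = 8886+367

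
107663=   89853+17810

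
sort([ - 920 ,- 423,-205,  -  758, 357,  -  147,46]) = [-920,-758, - 423, - 205,-147,46,357 ]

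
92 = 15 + 77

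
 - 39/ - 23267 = 39/23267 = 0.00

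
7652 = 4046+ 3606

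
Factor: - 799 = -17^1*47^1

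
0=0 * 49137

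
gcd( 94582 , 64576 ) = 2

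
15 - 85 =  - 70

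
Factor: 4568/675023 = 2^3*97^( - 1)*571^1 *6959^(- 1)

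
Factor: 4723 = 4723^1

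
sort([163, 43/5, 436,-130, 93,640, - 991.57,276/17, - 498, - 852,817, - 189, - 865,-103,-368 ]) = [-991.57,-865, - 852,-498,-368,- 189, - 130 , - 103,43/5,276/17, 93,163,436 , 640, 817 ]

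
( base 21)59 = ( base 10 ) 114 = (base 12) 96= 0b1110010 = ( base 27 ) 46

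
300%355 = 300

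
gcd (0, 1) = 1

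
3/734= 3/734 = 0.00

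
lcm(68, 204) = 204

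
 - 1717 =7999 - 9716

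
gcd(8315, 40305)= 5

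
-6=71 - 77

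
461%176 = 109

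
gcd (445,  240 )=5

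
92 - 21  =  71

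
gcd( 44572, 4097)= 1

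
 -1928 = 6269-8197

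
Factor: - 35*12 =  - 2^2*3^1*5^1*7^1 = - 420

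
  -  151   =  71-222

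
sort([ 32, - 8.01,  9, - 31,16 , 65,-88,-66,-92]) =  [-92,-88, - 66,-31, - 8.01, 9 , 16,32,65] 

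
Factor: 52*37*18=2^3*3^2*13^1*37^1 =34632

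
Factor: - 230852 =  - 2^2*57713^1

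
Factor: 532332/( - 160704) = -53/16 = - 2^( - 4 ) * 53^1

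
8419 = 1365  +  7054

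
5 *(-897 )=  -4485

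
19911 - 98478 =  - 78567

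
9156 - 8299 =857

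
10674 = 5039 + 5635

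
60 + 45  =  105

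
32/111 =32/111 = 0.29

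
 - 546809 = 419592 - 966401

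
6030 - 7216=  - 1186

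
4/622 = 2/311 = 0.01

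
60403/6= 10067+1/6 = 10067.17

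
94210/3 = 94210/3 = 31403.33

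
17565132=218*80574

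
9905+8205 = 18110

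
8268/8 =2067/2=1033.50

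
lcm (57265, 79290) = 1030770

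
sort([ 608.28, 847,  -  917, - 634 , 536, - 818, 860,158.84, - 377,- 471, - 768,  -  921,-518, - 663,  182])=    [ - 921,  -  917, - 818, - 768, - 663, - 634, - 518, - 471,  -  377,  158.84,182  ,  536, 608.28,847 , 860] 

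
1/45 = 1/45=0.02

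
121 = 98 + 23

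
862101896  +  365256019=1227357915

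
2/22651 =2/22651 = 0.00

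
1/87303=1/87303 =0.00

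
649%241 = 167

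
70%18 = 16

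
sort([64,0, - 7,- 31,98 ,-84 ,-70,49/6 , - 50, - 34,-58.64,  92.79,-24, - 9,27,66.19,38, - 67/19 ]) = [ - 84, - 70, - 58.64, - 50, - 34,-31, - 24,-9 , - 7,  -  67/19,0,49/6,27,38, 64,66.19,92.79,98]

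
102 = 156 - 54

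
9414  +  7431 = 16845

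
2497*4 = 9988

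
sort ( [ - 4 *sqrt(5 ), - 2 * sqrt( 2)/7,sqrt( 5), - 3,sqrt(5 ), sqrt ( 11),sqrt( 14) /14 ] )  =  [  -  4*sqrt(5 ),-3, - 2 * sqrt( 2 ) /7, sqrt(14)/14, sqrt( 5), sqrt(5 ), sqrt( 11) ]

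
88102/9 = 88102/9 = 9789.11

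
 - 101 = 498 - 599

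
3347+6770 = 10117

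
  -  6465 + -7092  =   - 13557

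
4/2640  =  1/660= 0.00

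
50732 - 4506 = 46226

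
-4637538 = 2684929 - 7322467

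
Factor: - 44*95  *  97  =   - 2^2*5^1*11^1*19^1*97^1 = -405460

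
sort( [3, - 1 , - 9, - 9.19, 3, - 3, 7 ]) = [-9.19,-9,  -  3, -1, 3, 3, 7]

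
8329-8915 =  -  586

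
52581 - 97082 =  - 44501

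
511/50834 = 73/7262 = 0.01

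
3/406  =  3/406 = 0.01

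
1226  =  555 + 671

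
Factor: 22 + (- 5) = 17^1 = 17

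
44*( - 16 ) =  - 704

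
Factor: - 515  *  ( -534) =275010 = 2^1*3^1*5^1*89^1*103^1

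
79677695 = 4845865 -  - 74831830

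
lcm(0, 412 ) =0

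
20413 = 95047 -74634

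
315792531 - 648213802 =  - 332421271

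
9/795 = 3/265  =  0.01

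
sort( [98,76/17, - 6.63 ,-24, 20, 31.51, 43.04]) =[ - 24, - 6.63,76/17, 20, 31.51, 43.04, 98]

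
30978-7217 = 23761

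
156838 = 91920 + 64918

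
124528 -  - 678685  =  803213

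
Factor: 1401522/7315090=3^1 * 5^(-1)  *  109^1*2143^1*731509^( - 1) = 700761/3657545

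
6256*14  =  87584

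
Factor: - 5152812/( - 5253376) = 2^ ( - 6)*3^1*  7^1*20521^( - 1) * 61343^1 = 1288203/1313344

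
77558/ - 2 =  - 38779/1 = - 38779.00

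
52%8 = 4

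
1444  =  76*19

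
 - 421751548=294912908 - 716664456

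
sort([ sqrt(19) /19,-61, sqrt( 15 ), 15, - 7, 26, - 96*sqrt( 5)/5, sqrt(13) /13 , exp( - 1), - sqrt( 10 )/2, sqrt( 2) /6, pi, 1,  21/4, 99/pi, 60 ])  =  [ - 61, -96*sqrt (5) /5, - 7,  -  sqrt( 10)/2,sqrt( 19 )/19, sqrt( 2)/6, sqrt(13 ) /13, exp(-1), 1,  pi, sqrt( 15), 21/4, 15, 26, 99/pi, 60 ] 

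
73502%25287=22928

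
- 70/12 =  -35/6 = -5.83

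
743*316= 234788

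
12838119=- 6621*(-1939) 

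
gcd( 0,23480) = 23480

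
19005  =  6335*3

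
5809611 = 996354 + 4813257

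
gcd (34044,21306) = 6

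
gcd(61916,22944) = 4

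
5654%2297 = 1060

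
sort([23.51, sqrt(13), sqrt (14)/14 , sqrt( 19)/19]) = [ sqrt(19 )/19,sqrt( 14)/14,sqrt( 13),23.51 ]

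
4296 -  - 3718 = 8014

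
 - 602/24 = -301/12 = - 25.08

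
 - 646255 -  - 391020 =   -  255235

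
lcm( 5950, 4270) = 362950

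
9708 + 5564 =15272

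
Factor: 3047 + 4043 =2^1*5^1*709^1 = 7090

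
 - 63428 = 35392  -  98820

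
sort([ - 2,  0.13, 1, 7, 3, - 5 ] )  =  [ - 5,-2,0.13,1,3,  7 ]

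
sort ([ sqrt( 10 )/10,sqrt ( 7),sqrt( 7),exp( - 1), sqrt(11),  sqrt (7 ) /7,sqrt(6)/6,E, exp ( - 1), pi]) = [ sqrt (10)/10, exp( - 1), exp( - 1) , sqrt(7 ) /7,sqrt(6)/6,sqrt(7), sqrt(7), E, pi,sqrt( 11)] 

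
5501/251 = 21 + 230/251 = 21.92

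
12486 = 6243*2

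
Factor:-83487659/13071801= - 3^(  -  1)*31^( - 1)*140557^( - 1 )  *  83487659^1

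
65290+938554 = 1003844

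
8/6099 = 8/6099 =0.00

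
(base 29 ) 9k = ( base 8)431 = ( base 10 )281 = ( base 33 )8h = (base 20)E1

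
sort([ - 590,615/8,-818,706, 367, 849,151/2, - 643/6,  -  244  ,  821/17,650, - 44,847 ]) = [ - 818,  -  590, - 244, - 643/6, - 44,821/17, 151/2, 615/8,367,650,706,847,849]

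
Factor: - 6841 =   -  6841^1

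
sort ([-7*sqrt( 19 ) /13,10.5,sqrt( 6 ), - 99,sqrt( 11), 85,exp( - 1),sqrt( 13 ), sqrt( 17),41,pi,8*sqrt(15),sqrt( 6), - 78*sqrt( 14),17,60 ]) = [  -  78*sqrt( 14 ), - 99, - 7 * sqrt(19)/13 , exp( - 1),sqrt( 6 ), sqrt ( 6 ),pi,sqrt( 11 ),  sqrt( 13 ),sqrt( 17),10.5, 17, 8*sqrt( 15),41,60,  85]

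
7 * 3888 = 27216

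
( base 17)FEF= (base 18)E2G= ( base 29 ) 5D6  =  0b1000111101100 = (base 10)4588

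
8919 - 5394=3525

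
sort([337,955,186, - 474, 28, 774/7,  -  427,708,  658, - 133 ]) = [ - 474, - 427, - 133, 28,774/7, 186, 337,658, 708, 955] 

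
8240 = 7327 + 913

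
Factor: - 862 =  - 2^1*431^1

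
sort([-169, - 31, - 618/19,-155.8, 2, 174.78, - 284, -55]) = [ - 284,  -  169, - 155.8, - 55,  -  618/19, - 31, 2,174.78] 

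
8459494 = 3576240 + 4883254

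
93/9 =31/3 = 10.33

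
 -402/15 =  - 27 + 1/5= -26.80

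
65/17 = 3+14/17 = 3.82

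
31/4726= 31/4726  =  0.01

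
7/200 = 7/200 = 0.04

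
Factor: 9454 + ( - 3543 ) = 23^1*257^1 = 5911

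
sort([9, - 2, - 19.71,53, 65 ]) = [ - 19.71, - 2, 9, 53, 65] 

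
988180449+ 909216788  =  1897397237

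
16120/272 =2015/34=   59.26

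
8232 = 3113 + 5119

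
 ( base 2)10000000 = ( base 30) 48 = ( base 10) 128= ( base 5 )1003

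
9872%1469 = 1058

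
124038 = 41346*3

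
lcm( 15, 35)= 105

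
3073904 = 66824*46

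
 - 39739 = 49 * (-811)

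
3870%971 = 957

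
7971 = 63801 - 55830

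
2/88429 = 2/88429  =  0.00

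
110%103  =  7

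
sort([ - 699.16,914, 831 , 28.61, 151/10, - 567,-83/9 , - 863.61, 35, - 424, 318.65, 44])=[ - 863.61 , - 699.16, - 567, - 424, - 83/9,151/10, 28.61 , 35, 44, 318.65,831,914 ] 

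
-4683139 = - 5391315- - 708176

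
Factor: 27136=2^9*53^1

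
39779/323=39779/323 = 123.15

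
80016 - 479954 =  - 399938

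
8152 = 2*4076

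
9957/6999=1 + 986/2333 = 1.42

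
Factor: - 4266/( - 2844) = 3/2 = 2^( -1)*3^1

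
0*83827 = 0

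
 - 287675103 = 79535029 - 367210132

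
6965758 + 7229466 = 14195224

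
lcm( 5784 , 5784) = 5784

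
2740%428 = 172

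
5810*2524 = 14664440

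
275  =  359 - 84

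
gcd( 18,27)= 9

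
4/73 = 4/73 = 0.05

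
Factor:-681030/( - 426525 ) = 966/605= 2^1*3^1 * 5^(  -  1 )*7^1*11^(-2 )*23^1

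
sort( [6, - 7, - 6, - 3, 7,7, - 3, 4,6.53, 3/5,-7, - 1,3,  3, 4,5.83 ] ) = [ - 7,-7 , - 6, - 3, - 3, - 1, 3/5,3, 3, 4,4,  5.83,6 , 6.53,7, 7]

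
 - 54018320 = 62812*( - 860 ) 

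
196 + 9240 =9436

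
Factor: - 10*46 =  - 460 = - 2^2*5^1*23^1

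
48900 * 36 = 1760400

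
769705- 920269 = -150564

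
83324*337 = 28080188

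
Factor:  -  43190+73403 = 3^4*373^1 = 30213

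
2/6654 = 1/3327 = 0.00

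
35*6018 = 210630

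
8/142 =4/71 = 0.06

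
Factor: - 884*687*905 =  - 2^2*3^1*5^1*13^1*17^1*181^1*229^1=- 549613740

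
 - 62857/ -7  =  8979 + 4/7 = 8979.57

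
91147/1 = 91147 = 91147.00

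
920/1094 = 460/547 = 0.84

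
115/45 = 23/9 =2.56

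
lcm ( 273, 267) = 24297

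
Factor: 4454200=2^3 * 5^2*22271^1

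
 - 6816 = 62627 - 69443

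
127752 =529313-401561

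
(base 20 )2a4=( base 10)1004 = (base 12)6b8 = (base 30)13e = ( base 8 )1754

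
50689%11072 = 6401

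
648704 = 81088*8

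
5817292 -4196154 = 1621138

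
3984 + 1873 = 5857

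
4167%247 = 215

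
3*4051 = 12153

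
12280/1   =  12280 = 12280.00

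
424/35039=424/35039 =0.01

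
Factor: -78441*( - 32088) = 2517014808 = 2^3 * 3^2*7^1*11^1*191^1*2377^1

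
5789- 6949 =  - 1160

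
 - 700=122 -822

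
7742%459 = 398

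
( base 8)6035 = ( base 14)11B7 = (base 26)4F7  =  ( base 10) 3101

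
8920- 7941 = 979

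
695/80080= 139/16016= 0.01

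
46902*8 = 375216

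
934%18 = 16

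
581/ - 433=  - 2 + 285/433  =  - 1.34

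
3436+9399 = 12835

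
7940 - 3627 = 4313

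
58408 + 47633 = 106041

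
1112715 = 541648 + 571067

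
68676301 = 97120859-28444558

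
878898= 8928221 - 8049323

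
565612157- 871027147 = - 305414990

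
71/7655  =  71/7655 = 0.01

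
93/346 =93/346 = 0.27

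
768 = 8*96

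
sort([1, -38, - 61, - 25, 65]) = [ - 61, -38,  -  25, 1, 65]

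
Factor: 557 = 557^1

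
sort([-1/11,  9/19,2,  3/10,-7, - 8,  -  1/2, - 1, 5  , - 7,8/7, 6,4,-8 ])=[ - 8, -8, - 7,-7, - 1, - 1/2,-1/11, 3/10, 9/19, 8/7,2,4,5,  6]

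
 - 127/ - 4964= 127/4964 = 0.03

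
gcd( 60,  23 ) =1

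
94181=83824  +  10357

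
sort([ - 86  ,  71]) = [ - 86,71] 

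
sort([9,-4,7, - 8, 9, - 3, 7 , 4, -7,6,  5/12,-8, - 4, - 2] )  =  [ - 8, - 8,  -  7,-4, - 4, - 3,-2, 5/12, 4,6 , 7,7, 9,9] 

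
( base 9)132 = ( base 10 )110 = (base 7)215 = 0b1101110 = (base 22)50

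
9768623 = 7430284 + 2338339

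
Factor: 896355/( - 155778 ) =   -  2^( - 1) * 3^1*5^1 * 7^( - 1 )*3709^( - 1)*19919^1  =  - 298785/51926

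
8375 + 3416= 11791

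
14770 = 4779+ 9991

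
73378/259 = 283 + 81/259 = 283.31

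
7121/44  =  161+37/44 = 161.84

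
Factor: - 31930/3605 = - 62/7= -2^1*7^(  -  1 )*31^1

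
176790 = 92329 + 84461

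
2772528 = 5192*534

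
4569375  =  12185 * 375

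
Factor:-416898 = - 2^1*3^2*19^1*23^1*53^1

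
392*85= 33320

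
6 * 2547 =15282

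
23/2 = 23/2 = 11.50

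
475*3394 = 1612150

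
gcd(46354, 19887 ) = 7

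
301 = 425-124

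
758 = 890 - 132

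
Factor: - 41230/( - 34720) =2^( - 4)*19^1 = 19/16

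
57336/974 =28668/487 = 58.87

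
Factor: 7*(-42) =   -  294=- 2^1*3^1 * 7^2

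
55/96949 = 55/96949  =  0.00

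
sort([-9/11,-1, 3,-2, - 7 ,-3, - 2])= [-7,-3,-2 ,-2, - 1, - 9/11, 3 ] 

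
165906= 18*9217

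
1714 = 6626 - 4912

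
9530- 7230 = 2300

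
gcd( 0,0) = 0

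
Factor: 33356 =2^2*31^1*269^1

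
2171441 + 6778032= 8949473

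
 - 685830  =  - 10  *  68583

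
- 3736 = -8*467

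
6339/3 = 2113 = 2113.00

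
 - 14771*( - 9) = 132939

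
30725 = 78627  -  47902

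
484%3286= 484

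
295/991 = 295/991 = 0.30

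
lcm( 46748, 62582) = 3880084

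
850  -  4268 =-3418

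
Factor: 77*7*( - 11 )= - 7^2*11^2=-  5929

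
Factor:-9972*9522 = -2^3*3^4*23^2*277^1 = -  94953384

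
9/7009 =9/7009 = 0.00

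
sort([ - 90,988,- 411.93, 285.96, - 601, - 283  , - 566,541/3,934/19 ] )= [ - 601,  -  566, - 411.93, - 283, -90 , 934/19  ,  541/3,  285.96, 988 ] 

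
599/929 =599/929= 0.64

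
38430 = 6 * 6405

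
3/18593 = 3/18593 = 0.00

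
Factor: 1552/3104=2^( - 1 ) = 1/2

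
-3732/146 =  - 1866/73 = - 25.56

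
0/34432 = 0 = 0.00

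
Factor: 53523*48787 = 3^2*19^1*313^1*48787^1 = 2611226601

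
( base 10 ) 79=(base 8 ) 117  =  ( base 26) 31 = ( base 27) 2p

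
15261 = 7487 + 7774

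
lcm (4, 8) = 8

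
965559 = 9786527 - 8820968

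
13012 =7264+5748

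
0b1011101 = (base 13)72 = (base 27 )3c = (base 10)93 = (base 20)4d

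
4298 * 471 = 2024358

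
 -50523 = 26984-77507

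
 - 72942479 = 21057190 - 93999669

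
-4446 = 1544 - 5990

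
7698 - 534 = 7164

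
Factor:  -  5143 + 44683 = 2^2*3^1*5^1*659^1 = 39540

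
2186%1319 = 867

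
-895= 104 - 999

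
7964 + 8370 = 16334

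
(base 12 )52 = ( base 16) 3e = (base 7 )116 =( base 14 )46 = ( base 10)62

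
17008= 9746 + 7262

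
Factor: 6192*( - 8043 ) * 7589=-2^4*3^3*7^1*43^1*383^1 *7589^1 = -377949320784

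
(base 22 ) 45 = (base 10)93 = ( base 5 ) 333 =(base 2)1011101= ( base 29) 36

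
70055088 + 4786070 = 74841158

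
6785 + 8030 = 14815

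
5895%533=32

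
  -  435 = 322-757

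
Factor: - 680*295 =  - 200600   =  - 2^3*5^2* 17^1*59^1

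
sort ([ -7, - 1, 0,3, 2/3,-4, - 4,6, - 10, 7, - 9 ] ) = [-10,-9,- 7, - 4 , - 4,-1,  0, 2/3 , 3,  6, 7 ] 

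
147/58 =2 + 31/58 = 2.53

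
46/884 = 23/442 = 0.05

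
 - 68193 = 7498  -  75691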